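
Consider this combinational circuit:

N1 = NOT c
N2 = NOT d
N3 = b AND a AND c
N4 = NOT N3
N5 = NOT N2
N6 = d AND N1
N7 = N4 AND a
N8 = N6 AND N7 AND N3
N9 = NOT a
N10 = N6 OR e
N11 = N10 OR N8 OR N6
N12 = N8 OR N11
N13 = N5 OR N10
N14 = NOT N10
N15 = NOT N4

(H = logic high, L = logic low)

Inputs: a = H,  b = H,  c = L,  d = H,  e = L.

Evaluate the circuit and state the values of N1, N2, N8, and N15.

N1 = H; N2 = L; N8 = L; N15 = L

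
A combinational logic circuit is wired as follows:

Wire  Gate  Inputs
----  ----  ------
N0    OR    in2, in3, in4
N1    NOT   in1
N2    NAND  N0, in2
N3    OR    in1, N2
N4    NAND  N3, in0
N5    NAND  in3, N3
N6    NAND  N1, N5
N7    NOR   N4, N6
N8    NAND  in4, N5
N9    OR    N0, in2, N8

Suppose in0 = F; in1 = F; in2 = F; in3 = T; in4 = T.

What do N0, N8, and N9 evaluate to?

N0 = in2 OR in3 OR in4 = F OR T OR T = T
N2 = N0 NAND in2 = T NAND F = T
N3 = in1 OR N2 = F OR T = T
N5 = in3 NAND N3 = T NAND T = F
N8 = in4 NAND N5 = T NAND F = T
N9 = N0 OR in2 OR N8 = T OR F OR T = T

N0 = T  N8 = T  N9 = T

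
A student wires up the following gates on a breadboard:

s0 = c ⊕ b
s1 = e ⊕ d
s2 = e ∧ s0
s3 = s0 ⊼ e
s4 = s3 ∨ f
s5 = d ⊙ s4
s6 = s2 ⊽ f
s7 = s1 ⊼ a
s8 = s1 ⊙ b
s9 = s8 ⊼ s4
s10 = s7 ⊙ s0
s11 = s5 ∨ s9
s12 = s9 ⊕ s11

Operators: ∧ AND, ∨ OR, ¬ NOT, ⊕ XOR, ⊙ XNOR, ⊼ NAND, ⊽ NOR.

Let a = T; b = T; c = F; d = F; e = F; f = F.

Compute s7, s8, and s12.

s7 = T, s8 = F, s12 = F

s0 = c XOR b = F XOR T = T
s1 = e XOR d = F XOR F = F
s3 = s0 NAND e = T NAND F = T
s4 = s3 OR f = T OR F = T
s5 = d XNOR s4 = F XNOR T = F
s7 = s1 NAND a = F NAND T = T
s8 = s1 XNOR b = F XNOR T = F
s9 = s8 NAND s4 = F NAND T = T
s11 = s5 OR s9 = F OR T = T
s12 = s9 XOR s11 = T XOR T = F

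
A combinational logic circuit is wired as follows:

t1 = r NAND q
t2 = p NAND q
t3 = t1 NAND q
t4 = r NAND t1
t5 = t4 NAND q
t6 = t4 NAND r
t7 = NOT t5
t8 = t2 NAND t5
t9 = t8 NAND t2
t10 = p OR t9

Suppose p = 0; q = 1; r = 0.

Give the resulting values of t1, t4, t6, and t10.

t1 = 1, t4 = 1, t6 = 1, t10 = 0

t1 = r NAND q = 0 NAND 1 = 1
t2 = p NAND q = 0 NAND 1 = 1
t4 = r NAND t1 = 0 NAND 1 = 1
t5 = t4 NAND q = 1 NAND 1 = 0
t6 = t4 NAND r = 1 NAND 0 = 1
t8 = t2 NAND t5 = 1 NAND 0 = 1
t9 = t8 NAND t2 = 1 NAND 1 = 0
t10 = p OR t9 = 0 OR 0 = 0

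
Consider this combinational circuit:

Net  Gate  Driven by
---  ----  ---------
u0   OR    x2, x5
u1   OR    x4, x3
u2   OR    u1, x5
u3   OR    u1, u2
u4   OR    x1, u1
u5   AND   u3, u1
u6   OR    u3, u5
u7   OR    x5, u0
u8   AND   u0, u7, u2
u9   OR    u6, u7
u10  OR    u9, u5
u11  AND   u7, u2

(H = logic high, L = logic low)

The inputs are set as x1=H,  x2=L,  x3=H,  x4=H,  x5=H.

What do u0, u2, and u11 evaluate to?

u0 = H, u2 = H, u11 = H

u0 = x2 OR x5 = L OR H = H
u1 = x4 OR x3 = H OR H = H
u2 = u1 OR x5 = H OR H = H
u7 = x5 OR u0 = H OR H = H
u11 = u7 AND u2 = H AND H = H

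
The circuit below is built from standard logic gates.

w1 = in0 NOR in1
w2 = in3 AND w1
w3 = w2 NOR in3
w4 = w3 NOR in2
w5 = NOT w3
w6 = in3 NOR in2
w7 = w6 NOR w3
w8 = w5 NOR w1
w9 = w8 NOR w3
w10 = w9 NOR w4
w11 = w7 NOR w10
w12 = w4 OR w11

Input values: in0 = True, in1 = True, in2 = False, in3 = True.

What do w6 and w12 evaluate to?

w1 = in0 NOR in1 = True NOR True = False
w2 = in3 AND w1 = True AND False = False
w3 = w2 NOR in3 = False NOR True = False
w4 = w3 NOR in2 = False NOR False = True
w5 = NOT w3 = NOT False = True
w6 = in3 NOR in2 = True NOR False = False
w7 = w6 NOR w3 = False NOR False = True
w8 = w5 NOR w1 = True NOR False = False
w9 = w8 NOR w3 = False NOR False = True
w10 = w9 NOR w4 = True NOR True = False
w11 = w7 NOR w10 = True NOR False = False
w12 = w4 OR w11 = True OR False = True

w6 = False, w12 = True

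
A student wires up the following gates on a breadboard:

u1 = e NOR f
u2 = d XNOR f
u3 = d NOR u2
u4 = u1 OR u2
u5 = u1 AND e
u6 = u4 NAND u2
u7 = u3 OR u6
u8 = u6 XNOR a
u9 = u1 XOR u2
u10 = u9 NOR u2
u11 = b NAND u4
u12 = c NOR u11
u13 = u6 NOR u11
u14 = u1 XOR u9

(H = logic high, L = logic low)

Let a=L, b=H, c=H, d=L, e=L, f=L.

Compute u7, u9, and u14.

u7 = L, u9 = L, u14 = H

u1 = e NOR f = L NOR L = H
u2 = d XNOR f = L XNOR L = H
u3 = d NOR u2 = L NOR H = L
u4 = u1 OR u2 = H OR H = H
u6 = u4 NAND u2 = H NAND H = L
u7 = u3 OR u6 = L OR L = L
u9 = u1 XOR u2 = H XOR H = L
u14 = u1 XOR u9 = H XOR L = H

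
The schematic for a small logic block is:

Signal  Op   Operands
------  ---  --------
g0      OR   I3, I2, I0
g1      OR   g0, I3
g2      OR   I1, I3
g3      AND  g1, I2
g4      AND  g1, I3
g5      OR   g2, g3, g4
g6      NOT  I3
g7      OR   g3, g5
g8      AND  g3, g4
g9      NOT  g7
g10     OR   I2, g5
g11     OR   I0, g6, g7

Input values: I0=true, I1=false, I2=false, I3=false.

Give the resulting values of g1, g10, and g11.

g1 = true  g10 = false  g11 = true

g0 = I3 OR I2 OR I0 = false OR false OR true = true
g1 = g0 OR I3 = true OR false = true
g2 = I1 OR I3 = false OR false = false
g3 = g1 AND I2 = true AND false = false
g4 = g1 AND I3 = true AND false = false
g5 = g2 OR g3 OR g4 = false OR false OR false = false
g6 = NOT I3 = NOT false = true
g7 = g3 OR g5 = false OR false = false
g10 = I2 OR g5 = false OR false = false
g11 = I0 OR g6 OR g7 = true OR true OR false = true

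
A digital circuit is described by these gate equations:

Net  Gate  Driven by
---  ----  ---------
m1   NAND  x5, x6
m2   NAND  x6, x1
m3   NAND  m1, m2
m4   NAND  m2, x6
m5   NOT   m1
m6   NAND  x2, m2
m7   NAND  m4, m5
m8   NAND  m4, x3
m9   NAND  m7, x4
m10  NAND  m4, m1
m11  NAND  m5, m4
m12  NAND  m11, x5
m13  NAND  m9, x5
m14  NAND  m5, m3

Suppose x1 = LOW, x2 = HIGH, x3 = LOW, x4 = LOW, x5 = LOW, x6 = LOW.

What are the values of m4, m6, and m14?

m4 = HIGH, m6 = LOW, m14 = HIGH

m1 = x5 NAND x6 = LOW NAND LOW = HIGH
m2 = x6 NAND x1 = LOW NAND LOW = HIGH
m3 = m1 NAND m2 = HIGH NAND HIGH = LOW
m4 = m2 NAND x6 = HIGH NAND LOW = HIGH
m5 = NOT m1 = NOT HIGH = LOW
m6 = x2 NAND m2 = HIGH NAND HIGH = LOW
m14 = m5 NAND m3 = LOW NAND LOW = HIGH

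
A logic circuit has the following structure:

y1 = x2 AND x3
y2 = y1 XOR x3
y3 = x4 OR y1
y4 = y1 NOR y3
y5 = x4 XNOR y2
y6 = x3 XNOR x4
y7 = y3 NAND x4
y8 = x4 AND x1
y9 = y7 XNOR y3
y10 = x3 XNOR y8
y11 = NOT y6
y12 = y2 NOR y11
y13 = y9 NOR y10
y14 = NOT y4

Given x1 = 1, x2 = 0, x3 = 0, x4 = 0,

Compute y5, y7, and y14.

y5 = 1; y7 = 1; y14 = 0

y1 = x2 AND x3 = 0 AND 0 = 0
y2 = y1 XOR x3 = 0 XOR 0 = 0
y3 = x4 OR y1 = 0 OR 0 = 0
y4 = y1 NOR y3 = 0 NOR 0 = 1
y5 = x4 XNOR y2 = 0 XNOR 0 = 1
y7 = y3 NAND x4 = 0 NAND 0 = 1
y14 = NOT y4 = NOT 1 = 0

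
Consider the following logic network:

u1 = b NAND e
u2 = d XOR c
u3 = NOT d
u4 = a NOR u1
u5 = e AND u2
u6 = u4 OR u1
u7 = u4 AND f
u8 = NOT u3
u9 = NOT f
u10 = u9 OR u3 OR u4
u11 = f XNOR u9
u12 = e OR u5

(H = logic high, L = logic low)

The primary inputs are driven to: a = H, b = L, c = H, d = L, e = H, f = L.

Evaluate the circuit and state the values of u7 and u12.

u7 = L, u12 = H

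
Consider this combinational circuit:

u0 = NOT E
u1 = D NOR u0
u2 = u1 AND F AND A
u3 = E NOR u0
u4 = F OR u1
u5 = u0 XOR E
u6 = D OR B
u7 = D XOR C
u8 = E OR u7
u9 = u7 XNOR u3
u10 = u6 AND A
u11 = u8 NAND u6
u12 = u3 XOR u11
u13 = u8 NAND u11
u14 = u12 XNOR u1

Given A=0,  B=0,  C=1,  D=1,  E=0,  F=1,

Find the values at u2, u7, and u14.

u2 = 0  u7 = 0  u14 = 0

u0 = NOT E = NOT 0 = 1
u1 = D NOR u0 = 1 NOR 1 = 0
u2 = u1 AND F AND A = 0 AND 1 AND 0 = 0
u3 = E NOR u0 = 0 NOR 1 = 0
u6 = D OR B = 1 OR 0 = 1
u7 = D XOR C = 1 XOR 1 = 0
u8 = E OR u7 = 0 OR 0 = 0
u11 = u8 NAND u6 = 0 NAND 1 = 1
u12 = u3 XOR u11 = 0 XOR 1 = 1
u14 = u12 XNOR u1 = 1 XNOR 0 = 0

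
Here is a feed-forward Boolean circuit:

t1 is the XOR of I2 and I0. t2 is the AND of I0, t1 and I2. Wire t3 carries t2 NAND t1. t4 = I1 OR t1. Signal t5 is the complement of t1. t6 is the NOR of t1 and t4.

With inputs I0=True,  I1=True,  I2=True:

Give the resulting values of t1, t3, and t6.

t1 = False  t3 = True  t6 = False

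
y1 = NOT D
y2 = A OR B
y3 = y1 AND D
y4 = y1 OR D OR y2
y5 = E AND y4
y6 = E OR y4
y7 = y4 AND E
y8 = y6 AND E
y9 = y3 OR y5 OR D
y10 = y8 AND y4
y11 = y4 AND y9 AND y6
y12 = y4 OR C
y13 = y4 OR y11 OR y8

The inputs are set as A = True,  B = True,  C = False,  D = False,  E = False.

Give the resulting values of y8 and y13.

y8 = False, y13 = True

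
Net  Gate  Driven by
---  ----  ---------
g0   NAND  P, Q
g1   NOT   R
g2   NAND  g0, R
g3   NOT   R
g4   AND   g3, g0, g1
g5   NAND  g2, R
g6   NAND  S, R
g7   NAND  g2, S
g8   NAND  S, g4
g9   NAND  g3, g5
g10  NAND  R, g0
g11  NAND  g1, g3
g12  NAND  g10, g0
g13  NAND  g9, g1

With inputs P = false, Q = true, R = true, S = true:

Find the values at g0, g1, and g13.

g0 = true, g1 = false, g13 = true

g0 = P NAND Q = false NAND true = true
g1 = NOT R = NOT true = false
g2 = g0 NAND R = true NAND true = false
g3 = NOT R = NOT true = false
g5 = g2 NAND R = false NAND true = true
g9 = g3 NAND g5 = false NAND true = true
g13 = g9 NAND g1 = true NAND false = true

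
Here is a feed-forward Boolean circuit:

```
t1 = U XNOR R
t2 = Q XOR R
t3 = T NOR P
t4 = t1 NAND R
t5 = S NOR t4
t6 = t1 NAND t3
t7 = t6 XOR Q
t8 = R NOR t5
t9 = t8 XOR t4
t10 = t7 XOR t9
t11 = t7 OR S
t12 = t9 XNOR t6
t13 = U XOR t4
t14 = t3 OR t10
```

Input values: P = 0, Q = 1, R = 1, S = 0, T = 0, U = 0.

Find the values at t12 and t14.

t1 = U XNOR R = 0 XNOR 1 = 0
t3 = T NOR P = 0 NOR 0 = 1
t4 = t1 NAND R = 0 NAND 1 = 1
t5 = S NOR t4 = 0 NOR 1 = 0
t6 = t1 NAND t3 = 0 NAND 1 = 1
t7 = t6 XOR Q = 1 XOR 1 = 0
t8 = R NOR t5 = 1 NOR 0 = 0
t9 = t8 XOR t4 = 0 XOR 1 = 1
t10 = t7 XOR t9 = 0 XOR 1 = 1
t12 = t9 XNOR t6 = 1 XNOR 1 = 1
t14 = t3 OR t10 = 1 OR 1 = 1

t12 = 1, t14 = 1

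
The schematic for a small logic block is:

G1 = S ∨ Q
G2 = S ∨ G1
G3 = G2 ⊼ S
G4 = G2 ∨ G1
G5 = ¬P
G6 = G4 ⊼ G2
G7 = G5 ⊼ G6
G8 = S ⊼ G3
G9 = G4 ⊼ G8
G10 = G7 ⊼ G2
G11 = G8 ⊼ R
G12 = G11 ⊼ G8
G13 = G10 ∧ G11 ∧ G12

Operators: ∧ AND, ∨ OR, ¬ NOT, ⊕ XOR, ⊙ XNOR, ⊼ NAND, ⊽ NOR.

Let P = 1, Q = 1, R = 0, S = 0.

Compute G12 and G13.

G12 = 0  G13 = 0

G1 = S OR Q = 0 OR 1 = 1
G2 = S OR G1 = 0 OR 1 = 1
G3 = G2 NAND S = 1 NAND 0 = 1
G4 = G2 OR G1 = 1 OR 1 = 1
G5 = NOT P = NOT 1 = 0
G6 = G4 NAND G2 = 1 NAND 1 = 0
G7 = G5 NAND G6 = 0 NAND 0 = 1
G8 = S NAND G3 = 0 NAND 1 = 1
G10 = G7 NAND G2 = 1 NAND 1 = 0
G11 = G8 NAND R = 1 NAND 0 = 1
G12 = G11 NAND G8 = 1 NAND 1 = 0
G13 = G10 AND G11 AND G12 = 0 AND 1 AND 0 = 0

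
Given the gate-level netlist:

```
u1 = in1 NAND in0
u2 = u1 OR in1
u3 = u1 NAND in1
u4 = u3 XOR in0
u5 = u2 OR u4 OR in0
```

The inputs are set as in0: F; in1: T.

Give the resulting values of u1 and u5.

u1 = in1 NAND in0 = T NAND F = T
u2 = u1 OR in1 = T OR T = T
u3 = u1 NAND in1 = T NAND T = F
u4 = u3 XOR in0 = F XOR F = F
u5 = u2 OR u4 OR in0 = T OR F OR F = T

u1 = T, u5 = T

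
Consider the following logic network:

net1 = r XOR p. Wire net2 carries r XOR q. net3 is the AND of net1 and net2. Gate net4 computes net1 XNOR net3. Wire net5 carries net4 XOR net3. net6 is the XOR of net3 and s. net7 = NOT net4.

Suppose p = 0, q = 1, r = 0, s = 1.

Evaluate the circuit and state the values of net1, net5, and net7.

net1 = 0; net5 = 1; net7 = 0

net1 = r XOR p = 0 XOR 0 = 0
net2 = r XOR q = 0 XOR 1 = 1
net3 = net1 AND net2 = 0 AND 1 = 0
net4 = net1 XNOR net3 = 0 XNOR 0 = 1
net5 = net4 XOR net3 = 1 XOR 0 = 1
net7 = NOT net4 = NOT 1 = 0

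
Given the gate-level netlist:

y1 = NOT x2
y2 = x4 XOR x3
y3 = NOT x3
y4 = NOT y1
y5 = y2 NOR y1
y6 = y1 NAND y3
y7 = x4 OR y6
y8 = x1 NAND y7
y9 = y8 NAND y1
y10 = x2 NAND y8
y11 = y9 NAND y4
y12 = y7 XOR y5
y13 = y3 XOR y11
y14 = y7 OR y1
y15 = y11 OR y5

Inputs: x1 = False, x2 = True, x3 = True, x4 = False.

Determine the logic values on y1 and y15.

y1 = False; y15 = False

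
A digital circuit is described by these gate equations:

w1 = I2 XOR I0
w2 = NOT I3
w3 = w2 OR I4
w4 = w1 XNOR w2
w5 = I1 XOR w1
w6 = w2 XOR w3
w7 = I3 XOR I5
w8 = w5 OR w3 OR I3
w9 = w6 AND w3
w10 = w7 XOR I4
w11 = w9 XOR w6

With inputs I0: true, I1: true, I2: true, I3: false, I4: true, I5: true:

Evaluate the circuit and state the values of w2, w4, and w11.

w1 = I2 XOR I0 = true XOR true = false
w2 = NOT I3 = NOT false = true
w3 = w2 OR I4 = true OR true = true
w4 = w1 XNOR w2 = false XNOR true = false
w6 = w2 XOR w3 = true XOR true = false
w9 = w6 AND w3 = false AND true = false
w11 = w9 XOR w6 = false XOR false = false

w2 = true, w4 = false, w11 = false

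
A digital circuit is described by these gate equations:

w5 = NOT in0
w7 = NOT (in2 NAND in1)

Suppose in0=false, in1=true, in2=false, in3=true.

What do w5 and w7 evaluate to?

w5 = true, w7 = false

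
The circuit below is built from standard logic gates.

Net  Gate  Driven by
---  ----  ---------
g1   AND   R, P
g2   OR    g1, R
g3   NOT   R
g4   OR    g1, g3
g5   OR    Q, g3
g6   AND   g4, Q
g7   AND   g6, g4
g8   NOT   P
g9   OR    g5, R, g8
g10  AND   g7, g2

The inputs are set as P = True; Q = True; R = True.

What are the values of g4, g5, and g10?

g1 = R AND P = True AND True = True
g2 = g1 OR R = True OR True = True
g3 = NOT R = NOT True = False
g4 = g1 OR g3 = True OR False = True
g5 = Q OR g3 = True OR False = True
g6 = g4 AND Q = True AND True = True
g7 = g6 AND g4 = True AND True = True
g10 = g7 AND g2 = True AND True = True

g4 = True  g5 = True  g10 = True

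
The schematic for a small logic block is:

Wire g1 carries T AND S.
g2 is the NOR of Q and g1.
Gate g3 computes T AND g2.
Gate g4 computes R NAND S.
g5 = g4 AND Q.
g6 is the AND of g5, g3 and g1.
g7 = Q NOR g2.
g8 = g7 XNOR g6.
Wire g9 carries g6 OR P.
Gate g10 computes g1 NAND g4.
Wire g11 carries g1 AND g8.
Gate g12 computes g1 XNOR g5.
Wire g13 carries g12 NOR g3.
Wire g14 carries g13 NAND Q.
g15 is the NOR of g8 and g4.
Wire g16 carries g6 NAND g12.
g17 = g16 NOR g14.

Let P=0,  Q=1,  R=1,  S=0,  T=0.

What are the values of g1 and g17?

g1 = 0, g17 = 0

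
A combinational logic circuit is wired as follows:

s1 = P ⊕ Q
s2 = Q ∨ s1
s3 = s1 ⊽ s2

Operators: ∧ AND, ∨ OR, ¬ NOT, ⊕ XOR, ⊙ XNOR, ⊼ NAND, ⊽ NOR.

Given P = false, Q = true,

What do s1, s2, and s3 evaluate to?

s1 = P XOR Q = false XOR true = true
s2 = Q OR s1 = true OR true = true
s3 = s1 NOR s2 = true NOR true = false

s1 = true; s2 = true; s3 = false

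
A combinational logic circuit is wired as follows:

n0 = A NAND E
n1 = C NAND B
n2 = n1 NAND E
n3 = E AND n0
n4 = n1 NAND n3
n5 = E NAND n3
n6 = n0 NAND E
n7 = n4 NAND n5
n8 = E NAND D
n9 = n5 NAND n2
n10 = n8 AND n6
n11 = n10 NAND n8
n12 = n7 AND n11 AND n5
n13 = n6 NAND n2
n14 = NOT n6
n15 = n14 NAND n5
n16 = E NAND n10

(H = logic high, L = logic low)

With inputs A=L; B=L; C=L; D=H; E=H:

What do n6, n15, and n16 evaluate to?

n6 = L, n15 = H, n16 = H

n0 = A NAND E = L NAND H = H
n3 = E AND n0 = H AND H = H
n5 = E NAND n3 = H NAND H = L
n6 = n0 NAND E = H NAND H = L
n8 = E NAND D = H NAND H = L
n10 = n8 AND n6 = L AND L = L
n14 = NOT n6 = NOT L = H
n15 = n14 NAND n5 = H NAND L = H
n16 = E NAND n10 = H NAND L = H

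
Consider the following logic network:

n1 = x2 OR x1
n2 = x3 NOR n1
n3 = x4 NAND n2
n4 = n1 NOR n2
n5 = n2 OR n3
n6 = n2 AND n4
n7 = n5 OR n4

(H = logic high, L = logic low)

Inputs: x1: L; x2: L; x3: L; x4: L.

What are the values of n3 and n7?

n3 = H, n7 = H

n1 = x2 OR x1 = L OR L = L
n2 = x3 NOR n1 = L NOR L = H
n3 = x4 NAND n2 = L NAND H = H
n4 = n1 NOR n2 = L NOR H = L
n5 = n2 OR n3 = H OR H = H
n7 = n5 OR n4 = H OR L = H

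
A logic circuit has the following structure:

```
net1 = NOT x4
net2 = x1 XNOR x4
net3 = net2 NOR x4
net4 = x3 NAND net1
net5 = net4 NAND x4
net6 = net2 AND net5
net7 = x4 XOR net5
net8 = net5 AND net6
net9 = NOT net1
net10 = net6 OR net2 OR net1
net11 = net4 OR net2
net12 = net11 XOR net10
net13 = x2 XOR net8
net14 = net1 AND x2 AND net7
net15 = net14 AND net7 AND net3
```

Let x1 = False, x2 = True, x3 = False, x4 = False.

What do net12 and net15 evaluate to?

net1 = NOT x4 = NOT False = True
net2 = x1 XNOR x4 = False XNOR False = True
net3 = net2 NOR x4 = True NOR False = False
net4 = x3 NAND net1 = False NAND True = True
net5 = net4 NAND x4 = True NAND False = True
net6 = net2 AND net5 = True AND True = True
net7 = x4 XOR net5 = False XOR True = True
net10 = net6 OR net2 OR net1 = True OR True OR True = True
net11 = net4 OR net2 = True OR True = True
net12 = net11 XOR net10 = True XOR True = False
net14 = net1 AND x2 AND net7 = True AND True AND True = True
net15 = net14 AND net7 AND net3 = True AND True AND False = False

net12 = False; net15 = False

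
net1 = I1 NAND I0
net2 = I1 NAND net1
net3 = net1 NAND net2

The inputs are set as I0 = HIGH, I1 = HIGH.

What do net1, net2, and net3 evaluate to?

net1 = LOW  net2 = HIGH  net3 = HIGH

net1 = I1 NAND I0 = HIGH NAND HIGH = LOW
net2 = I1 NAND net1 = HIGH NAND LOW = HIGH
net3 = net1 NAND net2 = LOW NAND HIGH = HIGH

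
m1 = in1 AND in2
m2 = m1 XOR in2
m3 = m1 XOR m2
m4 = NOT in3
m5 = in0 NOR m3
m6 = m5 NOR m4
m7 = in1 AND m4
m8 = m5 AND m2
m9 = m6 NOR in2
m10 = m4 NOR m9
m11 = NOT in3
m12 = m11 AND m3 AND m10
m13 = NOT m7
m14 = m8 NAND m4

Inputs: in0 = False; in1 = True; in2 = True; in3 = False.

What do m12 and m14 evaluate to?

m1 = in1 AND in2 = True AND True = True
m2 = m1 XOR in2 = True XOR True = False
m3 = m1 XOR m2 = True XOR False = True
m4 = NOT in3 = NOT False = True
m5 = in0 NOR m3 = False NOR True = False
m6 = m5 NOR m4 = False NOR True = False
m8 = m5 AND m2 = False AND False = False
m9 = m6 NOR in2 = False NOR True = False
m10 = m4 NOR m9 = True NOR False = False
m11 = NOT in3 = NOT False = True
m12 = m11 AND m3 AND m10 = True AND True AND False = False
m14 = m8 NAND m4 = False NAND True = True

m12 = False, m14 = True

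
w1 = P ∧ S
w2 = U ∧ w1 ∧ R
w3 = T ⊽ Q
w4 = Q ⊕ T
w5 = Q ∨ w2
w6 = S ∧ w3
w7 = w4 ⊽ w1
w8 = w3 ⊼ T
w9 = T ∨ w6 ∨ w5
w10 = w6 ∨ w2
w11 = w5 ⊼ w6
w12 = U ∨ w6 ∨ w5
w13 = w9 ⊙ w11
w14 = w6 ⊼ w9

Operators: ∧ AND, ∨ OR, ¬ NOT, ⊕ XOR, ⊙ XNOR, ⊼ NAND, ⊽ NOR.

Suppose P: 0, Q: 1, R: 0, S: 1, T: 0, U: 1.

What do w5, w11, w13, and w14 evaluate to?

w5 = 1; w11 = 1; w13 = 1; w14 = 1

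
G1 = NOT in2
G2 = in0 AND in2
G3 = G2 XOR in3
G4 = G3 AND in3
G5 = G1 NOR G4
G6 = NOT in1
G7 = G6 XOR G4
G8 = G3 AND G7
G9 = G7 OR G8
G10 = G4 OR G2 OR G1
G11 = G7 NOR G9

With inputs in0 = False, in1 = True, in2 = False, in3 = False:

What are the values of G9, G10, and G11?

G1 = NOT in2 = NOT False = True
G2 = in0 AND in2 = False AND False = False
G3 = G2 XOR in3 = False XOR False = False
G4 = G3 AND in3 = False AND False = False
G6 = NOT in1 = NOT True = False
G7 = G6 XOR G4 = False XOR False = False
G8 = G3 AND G7 = False AND False = False
G9 = G7 OR G8 = False OR False = False
G10 = G4 OR G2 OR G1 = False OR False OR True = True
G11 = G7 NOR G9 = False NOR False = True

G9 = False, G10 = True, G11 = True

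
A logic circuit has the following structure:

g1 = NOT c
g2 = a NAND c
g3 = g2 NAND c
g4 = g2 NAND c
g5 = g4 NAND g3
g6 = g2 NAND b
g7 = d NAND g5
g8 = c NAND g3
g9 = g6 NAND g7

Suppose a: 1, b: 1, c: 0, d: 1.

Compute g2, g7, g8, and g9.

g2 = 1  g7 = 1  g8 = 1  g9 = 1

g2 = a NAND c = 1 NAND 0 = 1
g3 = g2 NAND c = 1 NAND 0 = 1
g4 = g2 NAND c = 1 NAND 0 = 1
g5 = g4 NAND g3 = 1 NAND 1 = 0
g6 = g2 NAND b = 1 NAND 1 = 0
g7 = d NAND g5 = 1 NAND 0 = 1
g8 = c NAND g3 = 0 NAND 1 = 1
g9 = g6 NAND g7 = 0 NAND 1 = 1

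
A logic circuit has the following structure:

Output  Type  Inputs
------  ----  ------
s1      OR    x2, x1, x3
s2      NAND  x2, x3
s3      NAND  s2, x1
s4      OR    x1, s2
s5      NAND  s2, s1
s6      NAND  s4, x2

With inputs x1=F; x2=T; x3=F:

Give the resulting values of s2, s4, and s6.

s2 = T  s4 = T  s6 = F

s2 = x2 NAND x3 = T NAND F = T
s4 = x1 OR s2 = F OR T = T
s6 = s4 NAND x2 = T NAND T = F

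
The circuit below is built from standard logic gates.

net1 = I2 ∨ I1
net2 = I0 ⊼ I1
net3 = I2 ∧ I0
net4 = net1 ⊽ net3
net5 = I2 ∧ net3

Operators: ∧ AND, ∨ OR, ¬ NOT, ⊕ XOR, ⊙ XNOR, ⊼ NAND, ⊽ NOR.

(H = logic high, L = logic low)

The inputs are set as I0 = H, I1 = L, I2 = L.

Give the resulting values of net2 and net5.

net2 = I0 NAND I1 = H NAND L = H
net3 = I2 AND I0 = L AND H = L
net5 = I2 AND net3 = L AND L = L

net2 = H  net5 = L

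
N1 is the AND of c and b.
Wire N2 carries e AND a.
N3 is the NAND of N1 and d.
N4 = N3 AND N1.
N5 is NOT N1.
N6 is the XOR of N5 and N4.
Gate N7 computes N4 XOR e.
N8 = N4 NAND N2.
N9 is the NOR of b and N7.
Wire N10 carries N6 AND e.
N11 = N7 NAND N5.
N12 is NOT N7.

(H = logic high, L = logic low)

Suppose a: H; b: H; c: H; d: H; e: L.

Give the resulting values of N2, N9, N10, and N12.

N2 = L, N9 = L, N10 = L, N12 = H

N1 = c AND b = H AND H = H
N2 = e AND a = L AND H = L
N3 = N1 NAND d = H NAND H = L
N4 = N3 AND N1 = L AND H = L
N5 = NOT N1 = NOT H = L
N6 = N5 XOR N4 = L XOR L = L
N7 = N4 XOR e = L XOR L = L
N9 = b NOR N7 = H NOR L = L
N10 = N6 AND e = L AND L = L
N12 = NOT N7 = NOT L = H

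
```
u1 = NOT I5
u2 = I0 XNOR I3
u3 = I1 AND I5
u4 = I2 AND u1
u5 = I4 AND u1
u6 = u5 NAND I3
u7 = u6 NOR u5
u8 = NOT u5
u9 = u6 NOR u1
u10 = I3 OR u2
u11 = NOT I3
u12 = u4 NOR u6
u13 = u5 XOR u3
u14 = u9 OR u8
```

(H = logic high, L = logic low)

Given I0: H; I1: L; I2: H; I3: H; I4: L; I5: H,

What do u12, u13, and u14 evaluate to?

u12 = L; u13 = L; u14 = H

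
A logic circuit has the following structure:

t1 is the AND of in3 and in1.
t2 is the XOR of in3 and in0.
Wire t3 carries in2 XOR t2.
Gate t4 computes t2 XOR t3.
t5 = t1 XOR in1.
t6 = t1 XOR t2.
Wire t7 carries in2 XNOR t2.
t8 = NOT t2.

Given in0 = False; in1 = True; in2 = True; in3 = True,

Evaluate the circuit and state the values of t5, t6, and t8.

t5 = False, t6 = False, t8 = False

t1 = in3 AND in1 = True AND True = True
t2 = in3 XOR in0 = True XOR False = True
t5 = t1 XOR in1 = True XOR True = False
t6 = t1 XOR t2 = True XOR True = False
t8 = NOT t2 = NOT True = False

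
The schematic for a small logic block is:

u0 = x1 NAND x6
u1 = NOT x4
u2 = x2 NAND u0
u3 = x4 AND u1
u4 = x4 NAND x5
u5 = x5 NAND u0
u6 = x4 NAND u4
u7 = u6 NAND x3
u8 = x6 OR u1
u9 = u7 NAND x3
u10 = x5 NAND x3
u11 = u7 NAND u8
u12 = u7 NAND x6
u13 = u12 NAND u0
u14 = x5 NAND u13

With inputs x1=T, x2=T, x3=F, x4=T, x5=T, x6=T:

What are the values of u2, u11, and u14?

u0 = x1 NAND x6 = T NAND T = F
u1 = NOT x4 = NOT T = F
u2 = x2 NAND u0 = T NAND F = T
u4 = x4 NAND x5 = T NAND T = F
u6 = x4 NAND u4 = T NAND F = T
u7 = u6 NAND x3 = T NAND F = T
u8 = x6 OR u1 = T OR F = T
u11 = u7 NAND u8 = T NAND T = F
u12 = u7 NAND x6 = T NAND T = F
u13 = u12 NAND u0 = F NAND F = T
u14 = x5 NAND u13 = T NAND T = F

u2 = T, u11 = F, u14 = F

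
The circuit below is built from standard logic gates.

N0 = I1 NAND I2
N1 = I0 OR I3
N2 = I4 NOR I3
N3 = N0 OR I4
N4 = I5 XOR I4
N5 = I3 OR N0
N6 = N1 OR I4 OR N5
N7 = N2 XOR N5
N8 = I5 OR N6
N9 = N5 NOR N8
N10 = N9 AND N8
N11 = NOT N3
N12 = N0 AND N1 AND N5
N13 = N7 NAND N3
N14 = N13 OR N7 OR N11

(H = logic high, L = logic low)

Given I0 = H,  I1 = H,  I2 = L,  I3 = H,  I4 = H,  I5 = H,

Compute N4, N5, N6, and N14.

N0 = I1 NAND I2 = H NAND L = H
N1 = I0 OR I3 = H OR H = H
N2 = I4 NOR I3 = H NOR H = L
N3 = N0 OR I4 = H OR H = H
N4 = I5 XOR I4 = H XOR H = L
N5 = I3 OR N0 = H OR H = H
N6 = N1 OR I4 OR N5 = H OR H OR H = H
N7 = N2 XOR N5 = L XOR H = H
N11 = NOT N3 = NOT H = L
N13 = N7 NAND N3 = H NAND H = L
N14 = N13 OR N7 OR N11 = L OR H OR L = H

N4 = L, N5 = H, N6 = H, N14 = H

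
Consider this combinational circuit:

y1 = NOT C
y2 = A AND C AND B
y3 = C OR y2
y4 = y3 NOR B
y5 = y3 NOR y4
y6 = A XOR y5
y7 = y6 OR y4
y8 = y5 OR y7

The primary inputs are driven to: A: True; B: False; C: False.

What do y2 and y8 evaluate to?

y2 = A AND C AND B = True AND False AND False = False
y3 = C OR y2 = False OR False = False
y4 = y3 NOR B = False NOR False = True
y5 = y3 NOR y4 = False NOR True = False
y6 = A XOR y5 = True XOR False = True
y7 = y6 OR y4 = True OR True = True
y8 = y5 OR y7 = False OR True = True

y2 = False; y8 = True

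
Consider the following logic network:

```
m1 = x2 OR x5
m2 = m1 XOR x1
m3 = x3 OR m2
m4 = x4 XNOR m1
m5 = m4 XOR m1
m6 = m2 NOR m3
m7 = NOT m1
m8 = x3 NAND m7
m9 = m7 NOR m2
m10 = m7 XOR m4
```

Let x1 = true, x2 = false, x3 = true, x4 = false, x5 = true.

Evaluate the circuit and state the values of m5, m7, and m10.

m1 = x2 OR x5 = false OR true = true
m4 = x4 XNOR m1 = false XNOR true = false
m5 = m4 XOR m1 = false XOR true = true
m7 = NOT m1 = NOT true = false
m10 = m7 XOR m4 = false XOR false = false

m5 = true  m7 = false  m10 = false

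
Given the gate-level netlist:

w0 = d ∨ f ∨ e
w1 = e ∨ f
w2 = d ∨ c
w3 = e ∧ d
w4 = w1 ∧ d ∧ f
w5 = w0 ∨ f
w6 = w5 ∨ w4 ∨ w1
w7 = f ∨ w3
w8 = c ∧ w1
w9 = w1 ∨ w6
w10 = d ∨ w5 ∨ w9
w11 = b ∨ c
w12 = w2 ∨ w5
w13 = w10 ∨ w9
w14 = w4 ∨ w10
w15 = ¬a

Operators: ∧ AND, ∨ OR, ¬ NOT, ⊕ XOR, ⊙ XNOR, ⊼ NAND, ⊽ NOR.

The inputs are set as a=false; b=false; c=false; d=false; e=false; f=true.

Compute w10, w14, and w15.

w10 = true, w14 = true, w15 = true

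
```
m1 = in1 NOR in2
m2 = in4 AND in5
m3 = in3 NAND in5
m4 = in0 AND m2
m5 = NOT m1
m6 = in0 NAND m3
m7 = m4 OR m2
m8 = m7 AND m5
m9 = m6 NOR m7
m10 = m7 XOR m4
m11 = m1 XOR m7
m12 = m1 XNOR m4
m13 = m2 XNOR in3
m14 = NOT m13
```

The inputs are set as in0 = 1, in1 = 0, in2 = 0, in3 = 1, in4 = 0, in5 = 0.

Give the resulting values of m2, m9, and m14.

m2 = in4 AND in5 = 0 AND 0 = 0
m3 = in3 NAND in5 = 1 NAND 0 = 1
m4 = in0 AND m2 = 1 AND 0 = 0
m6 = in0 NAND m3 = 1 NAND 1 = 0
m7 = m4 OR m2 = 0 OR 0 = 0
m9 = m6 NOR m7 = 0 NOR 0 = 1
m13 = m2 XNOR in3 = 0 XNOR 1 = 0
m14 = NOT m13 = NOT 0 = 1

m2 = 0, m9 = 1, m14 = 1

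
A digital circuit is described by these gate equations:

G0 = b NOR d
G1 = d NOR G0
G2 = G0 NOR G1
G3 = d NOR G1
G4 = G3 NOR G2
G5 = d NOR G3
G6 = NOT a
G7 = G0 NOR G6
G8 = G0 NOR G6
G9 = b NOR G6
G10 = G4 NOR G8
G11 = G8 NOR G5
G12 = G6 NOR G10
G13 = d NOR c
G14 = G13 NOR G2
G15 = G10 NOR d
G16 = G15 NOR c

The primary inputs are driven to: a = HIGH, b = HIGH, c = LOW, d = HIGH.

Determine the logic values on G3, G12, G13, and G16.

G0 = b NOR d = HIGH NOR HIGH = LOW
G1 = d NOR G0 = HIGH NOR LOW = LOW
G2 = G0 NOR G1 = LOW NOR LOW = HIGH
G3 = d NOR G1 = HIGH NOR LOW = LOW
G4 = G3 NOR G2 = LOW NOR HIGH = LOW
G6 = NOT a = NOT HIGH = LOW
G8 = G0 NOR G6 = LOW NOR LOW = HIGH
G10 = G4 NOR G8 = LOW NOR HIGH = LOW
G12 = G6 NOR G10 = LOW NOR LOW = HIGH
G13 = d NOR c = HIGH NOR LOW = LOW
G15 = G10 NOR d = LOW NOR HIGH = LOW
G16 = G15 NOR c = LOW NOR LOW = HIGH

G3 = LOW, G12 = HIGH, G13 = LOW, G16 = HIGH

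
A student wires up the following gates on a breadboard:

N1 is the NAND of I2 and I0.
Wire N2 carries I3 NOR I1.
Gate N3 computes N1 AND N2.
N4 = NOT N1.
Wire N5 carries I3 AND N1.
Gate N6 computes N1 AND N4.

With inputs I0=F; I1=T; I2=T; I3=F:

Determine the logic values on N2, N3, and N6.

N2 = F; N3 = F; N6 = F

N1 = I2 NAND I0 = T NAND F = T
N2 = I3 NOR I1 = F NOR T = F
N3 = N1 AND N2 = T AND F = F
N4 = NOT N1 = NOT T = F
N6 = N1 AND N4 = T AND F = F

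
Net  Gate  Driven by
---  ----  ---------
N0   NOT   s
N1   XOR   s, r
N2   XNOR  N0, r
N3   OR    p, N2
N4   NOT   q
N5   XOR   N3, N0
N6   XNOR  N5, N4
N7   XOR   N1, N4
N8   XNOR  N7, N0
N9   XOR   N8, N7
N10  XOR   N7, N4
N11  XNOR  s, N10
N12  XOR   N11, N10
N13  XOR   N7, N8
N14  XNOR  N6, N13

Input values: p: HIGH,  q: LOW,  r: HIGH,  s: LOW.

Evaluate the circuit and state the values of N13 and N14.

N0 = NOT s = NOT LOW = HIGH
N1 = s XOR r = LOW XOR HIGH = HIGH
N2 = N0 XNOR r = HIGH XNOR HIGH = HIGH
N3 = p OR N2 = HIGH OR HIGH = HIGH
N4 = NOT q = NOT LOW = HIGH
N5 = N3 XOR N0 = HIGH XOR HIGH = LOW
N6 = N5 XNOR N4 = LOW XNOR HIGH = LOW
N7 = N1 XOR N4 = HIGH XOR HIGH = LOW
N8 = N7 XNOR N0 = LOW XNOR HIGH = LOW
N13 = N7 XOR N8 = LOW XOR LOW = LOW
N14 = N6 XNOR N13 = LOW XNOR LOW = HIGH

N13 = LOW, N14 = HIGH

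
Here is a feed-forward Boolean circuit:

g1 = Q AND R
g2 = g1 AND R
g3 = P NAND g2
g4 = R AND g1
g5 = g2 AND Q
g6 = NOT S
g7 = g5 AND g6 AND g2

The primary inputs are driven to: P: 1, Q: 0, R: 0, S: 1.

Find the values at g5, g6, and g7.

g5 = 0  g6 = 0  g7 = 0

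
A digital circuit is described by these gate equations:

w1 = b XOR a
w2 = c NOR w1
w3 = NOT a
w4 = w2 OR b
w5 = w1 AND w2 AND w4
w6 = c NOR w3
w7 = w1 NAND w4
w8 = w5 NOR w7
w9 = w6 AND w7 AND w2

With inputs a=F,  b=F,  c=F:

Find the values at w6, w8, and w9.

w6 = F, w8 = F, w9 = F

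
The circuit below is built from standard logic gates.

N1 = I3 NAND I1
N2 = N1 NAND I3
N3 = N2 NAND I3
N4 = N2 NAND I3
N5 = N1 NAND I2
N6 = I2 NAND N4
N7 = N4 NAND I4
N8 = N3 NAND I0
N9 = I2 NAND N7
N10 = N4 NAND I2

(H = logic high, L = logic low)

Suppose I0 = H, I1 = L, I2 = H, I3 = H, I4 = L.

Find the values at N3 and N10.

N1 = I3 NAND I1 = H NAND L = H
N2 = N1 NAND I3 = H NAND H = L
N3 = N2 NAND I3 = L NAND H = H
N4 = N2 NAND I3 = L NAND H = H
N10 = N4 NAND I2 = H NAND H = L

N3 = H; N10 = L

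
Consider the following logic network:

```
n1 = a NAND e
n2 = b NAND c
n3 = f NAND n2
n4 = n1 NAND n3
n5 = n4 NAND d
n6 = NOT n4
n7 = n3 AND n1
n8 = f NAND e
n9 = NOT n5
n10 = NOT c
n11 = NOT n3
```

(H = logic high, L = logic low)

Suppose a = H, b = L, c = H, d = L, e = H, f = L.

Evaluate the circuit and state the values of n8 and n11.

n2 = b NAND c = L NAND H = H
n3 = f NAND n2 = L NAND H = H
n8 = f NAND e = L NAND H = H
n11 = NOT n3 = NOT H = L

n8 = H, n11 = L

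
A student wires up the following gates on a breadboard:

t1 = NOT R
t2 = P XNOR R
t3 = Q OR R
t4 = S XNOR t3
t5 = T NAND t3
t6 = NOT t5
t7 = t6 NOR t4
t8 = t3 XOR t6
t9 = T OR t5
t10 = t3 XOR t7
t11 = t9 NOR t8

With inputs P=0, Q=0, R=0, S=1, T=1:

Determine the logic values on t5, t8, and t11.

t5 = 1  t8 = 0  t11 = 0

t3 = Q OR R = 0 OR 0 = 0
t5 = T NAND t3 = 1 NAND 0 = 1
t6 = NOT t5 = NOT 1 = 0
t8 = t3 XOR t6 = 0 XOR 0 = 0
t9 = T OR t5 = 1 OR 1 = 1
t11 = t9 NOR t8 = 1 NOR 0 = 0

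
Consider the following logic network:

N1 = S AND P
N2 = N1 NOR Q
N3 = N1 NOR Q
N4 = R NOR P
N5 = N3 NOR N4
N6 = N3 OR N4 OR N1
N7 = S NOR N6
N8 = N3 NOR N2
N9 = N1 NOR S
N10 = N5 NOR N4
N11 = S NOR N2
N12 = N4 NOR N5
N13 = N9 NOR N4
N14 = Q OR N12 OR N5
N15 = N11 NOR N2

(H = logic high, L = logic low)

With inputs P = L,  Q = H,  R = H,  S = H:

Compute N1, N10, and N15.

N1 = L, N10 = L, N15 = H

N1 = S AND P = H AND L = L
N2 = N1 NOR Q = L NOR H = L
N3 = N1 NOR Q = L NOR H = L
N4 = R NOR P = H NOR L = L
N5 = N3 NOR N4 = L NOR L = H
N10 = N5 NOR N4 = H NOR L = L
N11 = S NOR N2 = H NOR L = L
N15 = N11 NOR N2 = L NOR L = H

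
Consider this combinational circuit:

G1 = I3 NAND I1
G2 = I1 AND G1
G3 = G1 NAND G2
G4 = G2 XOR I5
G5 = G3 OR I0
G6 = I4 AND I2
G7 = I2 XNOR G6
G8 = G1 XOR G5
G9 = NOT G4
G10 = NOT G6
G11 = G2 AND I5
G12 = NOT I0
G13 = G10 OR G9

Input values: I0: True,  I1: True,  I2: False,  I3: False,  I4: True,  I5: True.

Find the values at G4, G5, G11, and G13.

G1 = I3 NAND I1 = False NAND True = True
G2 = I1 AND G1 = True AND True = True
G3 = G1 NAND G2 = True NAND True = False
G4 = G2 XOR I5 = True XOR True = False
G5 = G3 OR I0 = False OR True = True
G6 = I4 AND I2 = True AND False = False
G9 = NOT G4 = NOT False = True
G10 = NOT G6 = NOT False = True
G11 = G2 AND I5 = True AND True = True
G13 = G10 OR G9 = True OR True = True

G4 = False, G5 = True, G11 = True, G13 = True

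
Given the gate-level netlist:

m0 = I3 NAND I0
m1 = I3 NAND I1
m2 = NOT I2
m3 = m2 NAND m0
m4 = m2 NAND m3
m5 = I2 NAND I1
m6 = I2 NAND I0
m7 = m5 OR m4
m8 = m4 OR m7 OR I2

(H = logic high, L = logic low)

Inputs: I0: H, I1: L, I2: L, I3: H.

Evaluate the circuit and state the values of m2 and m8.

m0 = I3 NAND I0 = H NAND H = L
m2 = NOT I2 = NOT L = H
m3 = m2 NAND m0 = H NAND L = H
m4 = m2 NAND m3 = H NAND H = L
m5 = I2 NAND I1 = L NAND L = H
m7 = m5 OR m4 = H OR L = H
m8 = m4 OR m7 OR I2 = L OR H OR L = H

m2 = H, m8 = H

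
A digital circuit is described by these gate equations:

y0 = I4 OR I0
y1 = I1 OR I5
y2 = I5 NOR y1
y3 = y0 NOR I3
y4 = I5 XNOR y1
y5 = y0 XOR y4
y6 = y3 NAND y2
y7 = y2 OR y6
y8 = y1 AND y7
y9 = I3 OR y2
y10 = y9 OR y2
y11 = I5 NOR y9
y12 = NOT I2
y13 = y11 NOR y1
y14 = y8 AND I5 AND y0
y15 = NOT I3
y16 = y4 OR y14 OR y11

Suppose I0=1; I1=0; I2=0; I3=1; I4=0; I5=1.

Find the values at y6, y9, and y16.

y0 = I4 OR I0 = 0 OR 1 = 1
y1 = I1 OR I5 = 0 OR 1 = 1
y2 = I5 NOR y1 = 1 NOR 1 = 0
y3 = y0 NOR I3 = 1 NOR 1 = 0
y4 = I5 XNOR y1 = 1 XNOR 1 = 1
y6 = y3 NAND y2 = 0 NAND 0 = 1
y7 = y2 OR y6 = 0 OR 1 = 1
y8 = y1 AND y7 = 1 AND 1 = 1
y9 = I3 OR y2 = 1 OR 0 = 1
y11 = I5 NOR y9 = 1 NOR 1 = 0
y14 = y8 AND I5 AND y0 = 1 AND 1 AND 1 = 1
y16 = y4 OR y14 OR y11 = 1 OR 1 OR 0 = 1

y6 = 1  y9 = 1  y16 = 1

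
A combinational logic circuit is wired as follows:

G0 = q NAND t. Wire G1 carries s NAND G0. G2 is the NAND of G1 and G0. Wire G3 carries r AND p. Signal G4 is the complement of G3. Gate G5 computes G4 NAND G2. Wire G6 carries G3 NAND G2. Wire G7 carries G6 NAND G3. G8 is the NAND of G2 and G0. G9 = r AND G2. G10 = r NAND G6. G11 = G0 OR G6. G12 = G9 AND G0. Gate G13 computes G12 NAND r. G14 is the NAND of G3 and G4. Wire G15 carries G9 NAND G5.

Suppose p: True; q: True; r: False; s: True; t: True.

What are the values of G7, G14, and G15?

G7 = True, G14 = True, G15 = True

G0 = q NAND t = True NAND True = False
G1 = s NAND G0 = True NAND False = True
G2 = G1 NAND G0 = True NAND False = True
G3 = r AND p = False AND True = False
G4 = NOT G3 = NOT False = True
G5 = G4 NAND G2 = True NAND True = False
G6 = G3 NAND G2 = False NAND True = True
G7 = G6 NAND G3 = True NAND False = True
G9 = r AND G2 = False AND True = False
G14 = G3 NAND G4 = False NAND True = True
G15 = G9 NAND G5 = False NAND False = True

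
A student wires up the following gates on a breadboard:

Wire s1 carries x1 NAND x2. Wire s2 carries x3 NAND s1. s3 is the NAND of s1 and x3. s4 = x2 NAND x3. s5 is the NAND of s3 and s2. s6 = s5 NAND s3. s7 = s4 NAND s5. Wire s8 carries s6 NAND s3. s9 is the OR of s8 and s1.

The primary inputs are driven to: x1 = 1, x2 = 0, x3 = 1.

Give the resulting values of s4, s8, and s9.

s1 = x1 NAND x2 = 1 NAND 0 = 1
s2 = x3 NAND s1 = 1 NAND 1 = 0
s3 = s1 NAND x3 = 1 NAND 1 = 0
s4 = x2 NAND x3 = 0 NAND 1 = 1
s5 = s3 NAND s2 = 0 NAND 0 = 1
s6 = s5 NAND s3 = 1 NAND 0 = 1
s8 = s6 NAND s3 = 1 NAND 0 = 1
s9 = s8 OR s1 = 1 OR 1 = 1

s4 = 1  s8 = 1  s9 = 1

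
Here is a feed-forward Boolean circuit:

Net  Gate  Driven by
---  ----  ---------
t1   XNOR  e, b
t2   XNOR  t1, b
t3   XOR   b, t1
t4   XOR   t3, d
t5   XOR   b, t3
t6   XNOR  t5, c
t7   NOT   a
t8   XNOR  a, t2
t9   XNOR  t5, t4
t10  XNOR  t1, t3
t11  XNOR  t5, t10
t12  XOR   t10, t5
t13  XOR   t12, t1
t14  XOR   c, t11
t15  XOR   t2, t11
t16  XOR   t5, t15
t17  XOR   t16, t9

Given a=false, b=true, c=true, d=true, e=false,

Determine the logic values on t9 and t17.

t9 = true  t17 = false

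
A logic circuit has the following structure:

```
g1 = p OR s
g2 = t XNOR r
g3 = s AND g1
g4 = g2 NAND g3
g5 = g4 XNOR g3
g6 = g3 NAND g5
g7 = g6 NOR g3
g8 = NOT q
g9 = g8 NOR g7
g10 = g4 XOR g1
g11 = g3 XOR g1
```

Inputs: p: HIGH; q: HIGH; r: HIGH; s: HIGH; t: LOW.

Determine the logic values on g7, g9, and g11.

g1 = p OR s = HIGH OR HIGH = HIGH
g2 = t XNOR r = LOW XNOR HIGH = LOW
g3 = s AND g1 = HIGH AND HIGH = HIGH
g4 = g2 NAND g3 = LOW NAND HIGH = HIGH
g5 = g4 XNOR g3 = HIGH XNOR HIGH = HIGH
g6 = g3 NAND g5 = HIGH NAND HIGH = LOW
g7 = g6 NOR g3 = LOW NOR HIGH = LOW
g8 = NOT q = NOT HIGH = LOW
g9 = g8 NOR g7 = LOW NOR LOW = HIGH
g11 = g3 XOR g1 = HIGH XOR HIGH = LOW

g7 = LOW, g9 = HIGH, g11 = LOW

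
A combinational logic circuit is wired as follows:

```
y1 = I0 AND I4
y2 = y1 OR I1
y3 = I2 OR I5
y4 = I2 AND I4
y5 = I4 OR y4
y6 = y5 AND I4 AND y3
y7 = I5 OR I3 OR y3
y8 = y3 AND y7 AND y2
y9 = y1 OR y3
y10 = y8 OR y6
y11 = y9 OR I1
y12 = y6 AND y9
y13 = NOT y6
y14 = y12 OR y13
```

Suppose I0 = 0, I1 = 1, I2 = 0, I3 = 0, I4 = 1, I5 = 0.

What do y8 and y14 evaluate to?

y1 = I0 AND I4 = 0 AND 1 = 0
y2 = y1 OR I1 = 0 OR 1 = 1
y3 = I2 OR I5 = 0 OR 0 = 0
y4 = I2 AND I4 = 0 AND 1 = 0
y5 = I4 OR y4 = 1 OR 0 = 1
y6 = y5 AND I4 AND y3 = 1 AND 1 AND 0 = 0
y7 = I5 OR I3 OR y3 = 0 OR 0 OR 0 = 0
y8 = y3 AND y7 AND y2 = 0 AND 0 AND 1 = 0
y9 = y1 OR y3 = 0 OR 0 = 0
y12 = y6 AND y9 = 0 AND 0 = 0
y13 = NOT y6 = NOT 0 = 1
y14 = y12 OR y13 = 0 OR 1 = 1

y8 = 0; y14 = 1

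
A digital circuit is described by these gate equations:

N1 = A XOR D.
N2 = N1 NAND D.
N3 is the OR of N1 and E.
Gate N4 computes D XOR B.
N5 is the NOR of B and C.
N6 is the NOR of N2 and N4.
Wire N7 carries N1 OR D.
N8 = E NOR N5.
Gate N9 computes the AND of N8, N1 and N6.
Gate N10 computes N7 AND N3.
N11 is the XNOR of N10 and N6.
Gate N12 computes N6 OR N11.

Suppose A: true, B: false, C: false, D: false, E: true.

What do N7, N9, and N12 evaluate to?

N1 = A XOR D = true XOR false = true
N2 = N1 NAND D = true NAND false = true
N3 = N1 OR E = true OR true = true
N4 = D XOR B = false XOR false = false
N5 = B NOR C = false NOR false = true
N6 = N2 NOR N4 = true NOR false = false
N7 = N1 OR D = true OR false = true
N8 = E NOR N5 = true NOR true = false
N9 = N8 AND N1 AND N6 = false AND true AND false = false
N10 = N7 AND N3 = true AND true = true
N11 = N10 XNOR N6 = true XNOR false = false
N12 = N6 OR N11 = false OR false = false

N7 = true, N9 = false, N12 = false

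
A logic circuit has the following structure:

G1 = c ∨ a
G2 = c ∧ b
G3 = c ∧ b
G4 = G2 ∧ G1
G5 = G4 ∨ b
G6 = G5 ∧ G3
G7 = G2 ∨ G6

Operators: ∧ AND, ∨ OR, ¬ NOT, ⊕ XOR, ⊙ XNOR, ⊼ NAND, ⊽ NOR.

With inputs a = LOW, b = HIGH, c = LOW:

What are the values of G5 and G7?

G1 = c OR a = LOW OR LOW = LOW
G2 = c AND b = LOW AND HIGH = LOW
G3 = c AND b = LOW AND HIGH = LOW
G4 = G2 AND G1 = LOW AND LOW = LOW
G5 = G4 OR b = LOW OR HIGH = HIGH
G6 = G5 AND G3 = HIGH AND LOW = LOW
G7 = G2 OR G6 = LOW OR LOW = LOW

G5 = HIGH  G7 = LOW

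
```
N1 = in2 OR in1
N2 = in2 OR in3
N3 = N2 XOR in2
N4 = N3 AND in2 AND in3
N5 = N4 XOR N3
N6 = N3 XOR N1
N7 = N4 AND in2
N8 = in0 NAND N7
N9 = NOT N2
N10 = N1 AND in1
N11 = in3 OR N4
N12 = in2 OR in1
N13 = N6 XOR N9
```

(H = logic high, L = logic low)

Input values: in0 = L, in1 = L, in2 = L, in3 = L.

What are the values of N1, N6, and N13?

N1 = in2 OR in1 = L OR L = L
N2 = in2 OR in3 = L OR L = L
N3 = N2 XOR in2 = L XOR L = L
N6 = N3 XOR N1 = L XOR L = L
N9 = NOT N2 = NOT L = H
N13 = N6 XOR N9 = L XOR H = H

N1 = L, N6 = L, N13 = H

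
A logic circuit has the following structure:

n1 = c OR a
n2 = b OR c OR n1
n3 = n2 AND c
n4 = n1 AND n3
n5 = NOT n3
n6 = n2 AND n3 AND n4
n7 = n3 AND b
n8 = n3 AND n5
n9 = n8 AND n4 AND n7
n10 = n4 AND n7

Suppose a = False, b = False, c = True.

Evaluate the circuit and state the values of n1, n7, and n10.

n1 = c OR a = True OR False = True
n2 = b OR c OR n1 = False OR True OR True = True
n3 = n2 AND c = True AND True = True
n4 = n1 AND n3 = True AND True = True
n7 = n3 AND b = True AND False = False
n10 = n4 AND n7 = True AND False = False

n1 = True  n7 = False  n10 = False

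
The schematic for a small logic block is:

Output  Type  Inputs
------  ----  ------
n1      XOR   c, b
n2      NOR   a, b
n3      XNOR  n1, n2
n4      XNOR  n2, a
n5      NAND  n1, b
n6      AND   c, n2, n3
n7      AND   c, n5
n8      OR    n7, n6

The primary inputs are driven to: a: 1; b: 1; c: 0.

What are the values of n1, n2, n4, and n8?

n1 = 1  n2 = 0  n4 = 0  n8 = 0

n1 = c XOR b = 0 XOR 1 = 1
n2 = a NOR b = 1 NOR 1 = 0
n3 = n1 XNOR n2 = 1 XNOR 0 = 0
n4 = n2 XNOR a = 0 XNOR 1 = 0
n5 = n1 NAND b = 1 NAND 1 = 0
n6 = c AND n2 AND n3 = 0 AND 0 AND 0 = 0
n7 = c AND n5 = 0 AND 0 = 0
n8 = n7 OR n6 = 0 OR 0 = 0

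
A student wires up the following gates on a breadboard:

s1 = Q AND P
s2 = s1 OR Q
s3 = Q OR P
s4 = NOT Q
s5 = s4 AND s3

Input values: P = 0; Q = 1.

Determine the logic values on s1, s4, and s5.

s1 = Q AND P = 1 AND 0 = 0
s3 = Q OR P = 1 OR 0 = 1
s4 = NOT Q = NOT 1 = 0
s5 = s4 AND s3 = 0 AND 1 = 0

s1 = 0, s4 = 0, s5 = 0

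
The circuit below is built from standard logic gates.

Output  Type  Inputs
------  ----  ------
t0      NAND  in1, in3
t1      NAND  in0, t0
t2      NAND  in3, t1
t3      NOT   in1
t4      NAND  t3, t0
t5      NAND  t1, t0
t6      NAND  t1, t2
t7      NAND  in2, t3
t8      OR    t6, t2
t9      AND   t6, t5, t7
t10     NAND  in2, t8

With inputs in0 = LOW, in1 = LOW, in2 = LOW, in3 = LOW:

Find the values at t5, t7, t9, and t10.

t0 = in1 NAND in3 = LOW NAND LOW = HIGH
t1 = in0 NAND t0 = LOW NAND HIGH = HIGH
t2 = in3 NAND t1 = LOW NAND HIGH = HIGH
t3 = NOT in1 = NOT LOW = HIGH
t5 = t1 NAND t0 = HIGH NAND HIGH = LOW
t6 = t1 NAND t2 = HIGH NAND HIGH = LOW
t7 = in2 NAND t3 = LOW NAND HIGH = HIGH
t8 = t6 OR t2 = LOW OR HIGH = HIGH
t9 = t6 AND t5 AND t7 = LOW AND LOW AND HIGH = LOW
t10 = in2 NAND t8 = LOW NAND HIGH = HIGH

t5 = LOW, t7 = HIGH, t9 = LOW, t10 = HIGH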